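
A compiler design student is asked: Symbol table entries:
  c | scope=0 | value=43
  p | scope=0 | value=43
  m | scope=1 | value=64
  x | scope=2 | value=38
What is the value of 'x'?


Searching symbol table for 'x':
  c | scope=0 | value=43
  p | scope=0 | value=43
  m | scope=1 | value=64
  x | scope=2 | value=38 <- MATCH
Found 'x' at scope 2 with value 38

38


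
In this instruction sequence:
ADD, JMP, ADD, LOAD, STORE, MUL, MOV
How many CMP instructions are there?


Scanning instruction sequence for CMP:
  Position 1: ADD
  Position 2: JMP
  Position 3: ADD
  Position 4: LOAD
  Position 5: STORE
  Position 6: MUL
  Position 7: MOV
Matches at positions: []
Total CMP count: 0

0


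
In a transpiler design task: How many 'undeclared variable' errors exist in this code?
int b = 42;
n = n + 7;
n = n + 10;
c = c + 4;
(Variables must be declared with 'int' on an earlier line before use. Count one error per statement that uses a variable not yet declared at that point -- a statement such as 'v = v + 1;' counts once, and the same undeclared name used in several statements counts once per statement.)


Scanning code line by line:
  Line 1: declare 'b' -> declared = ['b']
  Line 2: use 'n' -> ERROR (undeclared)
  Line 3: use 'n' -> ERROR (undeclared)
  Line 4: use 'c' -> ERROR (undeclared)
Total undeclared variable errors: 3

3


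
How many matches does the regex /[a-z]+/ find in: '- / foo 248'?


Pattern: /[a-z]+/ (identifiers)
Input: '- / foo 248'
Scanning for matches:
  Match 1: 'foo'
Total matches: 1

1


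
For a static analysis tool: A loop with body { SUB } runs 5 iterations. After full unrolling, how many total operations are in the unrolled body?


Loop body operations: SUB (1 op per iteration)
Unrolling 5 iterations:
  Iteration 1: SUB (1 ops)
  Iteration 2: SUB (1 ops)
  Iteration 3: SUB (1 ops)
  Iteration 4: SUB (1 ops)
  Iteration 5: SUB (1 ops)
Total: 5 iterations * 1 ops/iter = 5 operations

5


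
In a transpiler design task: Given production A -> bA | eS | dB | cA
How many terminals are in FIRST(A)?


Production: A -> bA | eS | dB | cA
Examining each alternative for leading terminals:
  A -> bA : first terminal = 'b'
  A -> eS : first terminal = 'e'
  A -> dB : first terminal = 'd'
  A -> cA : first terminal = 'c'
FIRST(A) = {b, c, d, e}
Count: 4

4


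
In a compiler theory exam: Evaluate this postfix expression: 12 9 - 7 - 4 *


Processing tokens left to right:
Push 12, Push 9
Pop 12 and 9, compute 12 - 9 = 3, push 3
Push 7
Pop 3 and 7, compute 3 - 7 = -4, push -4
Push 4
Pop -4 and 4, compute -4 * 4 = -16, push -16
Stack result: -16

-16


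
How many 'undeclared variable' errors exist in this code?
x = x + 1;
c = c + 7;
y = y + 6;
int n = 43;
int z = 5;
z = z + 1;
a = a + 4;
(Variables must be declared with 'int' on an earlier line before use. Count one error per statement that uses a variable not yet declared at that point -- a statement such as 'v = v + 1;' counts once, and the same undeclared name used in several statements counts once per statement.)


Scanning code line by line:
  Line 1: use 'x' -> ERROR (undeclared)
  Line 2: use 'c' -> ERROR (undeclared)
  Line 3: use 'y' -> ERROR (undeclared)
  Line 4: declare 'n' -> declared = ['n']
  Line 5: declare 'z' -> declared = ['n', 'z']
  Line 6: use 'z' -> OK (declared)
  Line 7: use 'a' -> ERROR (undeclared)
Total undeclared variable errors: 4

4


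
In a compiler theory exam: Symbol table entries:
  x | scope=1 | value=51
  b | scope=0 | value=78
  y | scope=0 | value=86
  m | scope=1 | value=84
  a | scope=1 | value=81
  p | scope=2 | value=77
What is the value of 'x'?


Searching symbol table for 'x':
  x | scope=1 | value=51 <- MATCH
  b | scope=0 | value=78
  y | scope=0 | value=86
  m | scope=1 | value=84
  a | scope=1 | value=81
  p | scope=2 | value=77
Found 'x' at scope 1 with value 51

51


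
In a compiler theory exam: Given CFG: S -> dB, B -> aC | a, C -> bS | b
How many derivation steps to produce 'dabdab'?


Grammar: S -> dB, B -> aC | a, C -> bS | b
Deriving 'dabdab':
Step 1: S -> dB => dB
Step 2: B -> aC => daC
Step 3: C -> bS => dabS
Step 4: S -> dB => dabdB
Step 5: B -> aC => dabdaC
Step 6: C -> b => dabdab
Total derivation steps: 6

6


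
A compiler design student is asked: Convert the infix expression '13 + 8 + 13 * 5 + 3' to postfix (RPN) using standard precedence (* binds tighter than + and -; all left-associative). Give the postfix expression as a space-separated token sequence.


Applying the shunting-yard algorithm:
  Operand 13 -> output
  Push '+' onto operator stack -> op-stack: [+]
  Operand 8 -> output
  See '+' (prec 1); top '+' (prec 1) >= it -> pop '+' to output
  Push '+' onto operator stack -> op-stack: [+]
  Operand 13 -> output
  Push '*' onto operator stack -> op-stack: [+, *]
  Operand 5 -> output
  See '+' (prec 1); top '*' (prec 2) >= it -> pop '*' to output
  See '+' (prec 1); top '+' (prec 1) >= it -> pop '+' to output
  Push '+' onto operator stack -> op-stack: [+]
  Operand 3 -> output
  End of input: pop '+' to output
Postfix result: 13 8 + 13 5 * + 3 +

13 8 + 13 5 * + 3 +


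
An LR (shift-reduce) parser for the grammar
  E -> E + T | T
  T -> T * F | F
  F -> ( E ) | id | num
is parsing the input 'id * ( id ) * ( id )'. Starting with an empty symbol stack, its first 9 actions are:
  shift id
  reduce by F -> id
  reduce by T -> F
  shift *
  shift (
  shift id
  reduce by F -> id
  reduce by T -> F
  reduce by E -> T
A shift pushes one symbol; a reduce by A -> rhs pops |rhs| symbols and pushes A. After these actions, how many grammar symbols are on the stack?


Tracking the symbol stack through each action:
  Action 1: shift 'id' : push -> stack = [id] (size 1)
  Action 2: reduce by F -> id : pop 1, push F -> stack = [F] (size 1)
  Action 3: reduce by T -> F : pop 1, push T -> stack = [T] (size 1)
  Action 4: shift '*' : push -> stack = [T, *] (size 2)
  Action 5: shift '(' : push -> stack = [T, *, (] (size 3)
  Action 6: shift 'id' : push -> stack = [T, *, (, id] (size 4)
  Action 7: reduce by F -> id : pop 1, push F -> stack = [T, *, (, F] (size 4)
  Action 8: reduce by T -> F : pop 1, push T -> stack = [T, *, (, T] (size 4)
  Action 9: reduce by E -> T : pop 1, push E -> stack = [T, *, (, E] (size 4)
Final stack size: 4

4


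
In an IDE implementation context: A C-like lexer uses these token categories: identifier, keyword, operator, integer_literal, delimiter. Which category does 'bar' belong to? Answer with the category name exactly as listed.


Token: 'bar'
Checking categories:
  identifier: YES
  integer_literal: no
  operator: no
  keyword: no
  delimiter: no
Category: identifier

identifier


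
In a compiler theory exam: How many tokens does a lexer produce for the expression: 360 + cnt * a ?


Scanning '360 + cnt * a'
Token 1: '360' -> integer_literal
Token 2: '+' -> operator
Token 3: 'cnt' -> identifier
Token 4: '*' -> operator
Token 5: 'a' -> identifier
Total tokens: 5

5


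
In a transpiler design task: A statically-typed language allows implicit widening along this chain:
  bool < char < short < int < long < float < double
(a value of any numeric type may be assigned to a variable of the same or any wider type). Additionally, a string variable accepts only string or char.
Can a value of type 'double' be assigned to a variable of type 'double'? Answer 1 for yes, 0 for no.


Target variable type: double
Source value type: double
Numeric ranks: double=6, double=6
Widening allowed iff rank(source) <= rank(target): 6 <= 6? Yes
Result: 1

1


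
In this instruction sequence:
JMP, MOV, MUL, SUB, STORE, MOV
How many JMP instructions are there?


Scanning instruction sequence for JMP:
  Position 1: JMP <- MATCH
  Position 2: MOV
  Position 3: MUL
  Position 4: SUB
  Position 5: STORE
  Position 6: MOV
Matches at positions: [1]
Total JMP count: 1

1


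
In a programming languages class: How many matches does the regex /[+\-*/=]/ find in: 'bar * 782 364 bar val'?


Pattern: /[+\-*/=]/ (operators)
Input: 'bar * 782 364 bar val'
Scanning for matches:
  Match 1: '*'
Total matches: 1

1


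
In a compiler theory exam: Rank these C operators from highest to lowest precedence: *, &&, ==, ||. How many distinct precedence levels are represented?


Looking up precedence for each operator:
  * -> precedence 6
  && -> precedence 2
  == -> precedence 3
  || -> precedence 1
Sorted highest to lowest: *, ==, &&, ||
Distinct precedence values: [6, 3, 2, 1]
Number of distinct levels: 4

4


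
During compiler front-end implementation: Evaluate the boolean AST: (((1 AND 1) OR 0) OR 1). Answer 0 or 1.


Step 1: Evaluate inner node
  1 AND 1 = 1
Step 2: Evaluate next node
  1 OR 0 = 1
Step 3: Evaluate root node
  1 OR 1 = 1

1


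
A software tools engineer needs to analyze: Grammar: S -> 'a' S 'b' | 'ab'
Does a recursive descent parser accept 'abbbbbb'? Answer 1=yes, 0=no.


Grammar accepts strings of the form a^n b^n (n >= 1)
Word: 'abbbbbb'
Counting: 1 a's and 6 b's
Check: 1 == 6? No
Mismatch: a-count != b-count
Rejected

0


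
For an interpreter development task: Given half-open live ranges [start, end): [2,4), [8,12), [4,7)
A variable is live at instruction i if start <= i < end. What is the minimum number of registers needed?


Live ranges:
  Var0: [2, 4)
  Var1: [8, 12)
  Var2: [4, 7)
Sweep-line events (position, delta, active):
  pos=2 start -> active=1
  pos=4 end -> active=0
  pos=4 start -> active=1
  pos=7 end -> active=0
  pos=8 start -> active=1
  pos=12 end -> active=0
Maximum simultaneous active: 1
Minimum registers needed: 1

1


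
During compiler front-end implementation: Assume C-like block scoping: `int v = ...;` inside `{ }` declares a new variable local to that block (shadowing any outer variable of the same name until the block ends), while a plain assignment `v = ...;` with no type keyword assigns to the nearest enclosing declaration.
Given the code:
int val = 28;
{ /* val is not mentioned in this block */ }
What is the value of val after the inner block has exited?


Analyzing scoping rules:
Outer scope: declares val = 28
Inner block: val is neither redeclared nor assigned -> unchanged
After the block -> 28
Result: 28

28


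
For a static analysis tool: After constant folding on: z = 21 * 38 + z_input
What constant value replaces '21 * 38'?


Identifying constant sub-expression:
  Original: z = 21 * 38 + z_input
  21 and 38 are both compile-time constants
  Evaluating: 21 * 38 = 798
  After folding: z = 798 + z_input

798


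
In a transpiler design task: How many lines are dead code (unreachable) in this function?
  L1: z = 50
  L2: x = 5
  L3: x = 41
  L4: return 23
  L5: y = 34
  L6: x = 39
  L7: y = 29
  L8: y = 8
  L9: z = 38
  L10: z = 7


Analyzing control flow:
  L1: reachable (before return)
  L2: reachable (before return)
  L3: reachable (before return)
  L4: reachable (return statement)
  L5: DEAD (after return at L4)
  L6: DEAD (after return at L4)
  L7: DEAD (after return at L4)
  L8: DEAD (after return at L4)
  L9: DEAD (after return at L4)
  L10: DEAD (after return at L4)
Return at L4, total lines = 10
Dead lines: L5 through L10
Count: 6

6


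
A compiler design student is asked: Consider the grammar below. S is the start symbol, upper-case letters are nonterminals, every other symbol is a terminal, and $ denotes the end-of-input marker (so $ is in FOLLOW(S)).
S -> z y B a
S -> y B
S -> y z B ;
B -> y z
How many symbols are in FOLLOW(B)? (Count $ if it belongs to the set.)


S is the start symbol and does not occur in any rule body, so FOLLOW(S) = {$}.
Examining every occurrence of B in a rule body:
  S -> z y B a : B is followed by terminal 'a' -> add 'a'
  S -> y B : B is at the right end -> add FOLLOW(S) = {$}
  S -> y z B ; : B is followed by terminal ';' -> add ';'
  B -> y z : B does not occur in the body -> contributes nothing
FOLLOW(B) = {;, a, $}
Count: 3

3


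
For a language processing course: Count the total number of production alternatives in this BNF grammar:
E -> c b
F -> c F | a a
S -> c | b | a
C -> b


Counting alternatives per rule:
  E: 1 alternative(s)
  F: 2 alternative(s)
  S: 3 alternative(s)
  C: 1 alternative(s)
Sum: 1 + 2 + 3 + 1 = 7

7


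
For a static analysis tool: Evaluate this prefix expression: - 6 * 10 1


Parsing prefix expression: - 6 * 10 1
Step 1: Innermost operation '* 10 1'
  10 * 1 = 10
Step 2: Outer operation '- 6 [10]'
  6 - 10 = -4

-4


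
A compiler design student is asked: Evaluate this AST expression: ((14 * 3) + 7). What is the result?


Expression: ((14 * 3) + 7)
Evaluating step by step:
  14 * 3 = 42
  42 + 7 = 49
Result: 49

49


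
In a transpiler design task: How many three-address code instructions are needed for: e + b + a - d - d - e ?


Expression: e + b + a - d - d - e
Generating three-address code (respecting * over +/- precedence):
  Instruction 1: t1 = e + b
  Instruction 2: t2 = t1 + a
  Instruction 3: t3 = t2 - d
  Instruction 4: t4 = t3 - d
  Instruction 5: t5 = t4 - e
Total instructions: 5

5


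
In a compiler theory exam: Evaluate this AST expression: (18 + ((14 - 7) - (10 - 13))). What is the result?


Expression: (18 + ((14 - 7) - (10 - 13)))
Evaluating step by step:
  14 - 7 = 7
  10 - 13 = -3
  7 - -3 = 10
  18 + 10 = 28
Result: 28

28


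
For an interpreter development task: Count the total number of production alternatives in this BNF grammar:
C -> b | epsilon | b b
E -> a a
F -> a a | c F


Counting alternatives per rule:
  C: 3 alternative(s)
  E: 1 alternative(s)
  F: 2 alternative(s)
Sum: 3 + 1 + 2 = 6

6


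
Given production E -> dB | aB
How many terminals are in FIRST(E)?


Production: E -> dB | aB
Examining each alternative for leading terminals:
  E -> dB : first terminal = 'd'
  E -> aB : first terminal = 'a'
FIRST(E) = {a, d}
Count: 2

2


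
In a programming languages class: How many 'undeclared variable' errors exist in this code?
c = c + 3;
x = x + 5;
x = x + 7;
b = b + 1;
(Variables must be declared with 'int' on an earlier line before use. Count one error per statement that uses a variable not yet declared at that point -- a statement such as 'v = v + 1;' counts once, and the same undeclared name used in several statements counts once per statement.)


Scanning code line by line:
  Line 1: use 'c' -> ERROR (undeclared)
  Line 2: use 'x' -> ERROR (undeclared)
  Line 3: use 'x' -> ERROR (undeclared)
  Line 4: use 'b' -> ERROR (undeclared)
Total undeclared variable errors: 4

4


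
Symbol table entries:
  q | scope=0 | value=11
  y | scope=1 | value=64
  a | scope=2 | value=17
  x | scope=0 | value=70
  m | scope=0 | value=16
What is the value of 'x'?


Searching symbol table for 'x':
  q | scope=0 | value=11
  y | scope=1 | value=64
  a | scope=2 | value=17
  x | scope=0 | value=70 <- MATCH
  m | scope=0 | value=16
Found 'x' at scope 0 with value 70

70


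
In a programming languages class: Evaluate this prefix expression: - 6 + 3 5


Parsing prefix expression: - 6 + 3 5
Step 1: Innermost operation '+ 3 5'
  3 + 5 = 8
Step 2: Outer operation '- 6 [8]'
  6 - 8 = -2

-2


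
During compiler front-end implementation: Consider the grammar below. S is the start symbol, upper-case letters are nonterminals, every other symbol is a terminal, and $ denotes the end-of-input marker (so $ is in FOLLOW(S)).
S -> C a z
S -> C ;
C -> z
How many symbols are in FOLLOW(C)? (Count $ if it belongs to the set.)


S is the start symbol and does not occur in any rule body, so FOLLOW(S) = {$}.
Examining every occurrence of C in a rule body:
  S -> C a z : C is followed by terminal 'a' -> add 'a'
  S -> C ; : C is followed by terminal ';' -> add ';'
  C -> z : C does not occur in the body -> contributes nothing
FOLLOW(C) = {;, a}
Count: 2

2


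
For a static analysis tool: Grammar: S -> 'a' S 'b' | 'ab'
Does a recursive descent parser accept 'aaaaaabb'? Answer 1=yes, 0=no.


Grammar accepts strings of the form a^n b^n (n >= 1)
Word: 'aaaaaabb'
Counting: 6 a's and 2 b's
Check: 6 == 2? No
Mismatch: a-count != b-count
Rejected

0


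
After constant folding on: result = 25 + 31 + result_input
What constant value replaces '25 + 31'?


Identifying constant sub-expression:
  Original: result = 25 + 31 + result_input
  25 and 31 are both compile-time constants
  Evaluating: 25 + 31 = 56
  After folding: result = 56 + result_input

56


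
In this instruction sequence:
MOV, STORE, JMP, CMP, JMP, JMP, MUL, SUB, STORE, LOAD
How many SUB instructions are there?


Scanning instruction sequence for SUB:
  Position 1: MOV
  Position 2: STORE
  Position 3: JMP
  Position 4: CMP
  Position 5: JMP
  Position 6: JMP
  Position 7: MUL
  Position 8: SUB <- MATCH
  Position 9: STORE
  Position 10: LOAD
Matches at positions: [8]
Total SUB count: 1

1


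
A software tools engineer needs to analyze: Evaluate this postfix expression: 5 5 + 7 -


Processing tokens left to right:
Push 5, Push 5
Pop 5 and 5, compute 5 + 5 = 10, push 10
Push 7
Pop 10 and 7, compute 10 - 7 = 3, push 3
Stack result: 3

3


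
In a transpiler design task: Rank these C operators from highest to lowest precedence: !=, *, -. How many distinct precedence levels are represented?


Looking up precedence for each operator:
  != -> precedence 3
  * -> precedence 6
  - -> precedence 5
Sorted highest to lowest: *, -, !=
Distinct precedence values: [6, 5, 3]
Number of distinct levels: 3

3


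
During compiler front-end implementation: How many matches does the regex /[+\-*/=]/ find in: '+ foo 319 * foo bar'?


Pattern: /[+\-*/=]/ (operators)
Input: '+ foo 319 * foo bar'
Scanning for matches:
  Match 1: '+'
  Match 2: '*'
Total matches: 2

2


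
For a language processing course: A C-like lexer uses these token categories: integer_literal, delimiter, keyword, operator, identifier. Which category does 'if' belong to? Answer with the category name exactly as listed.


Token: 'if'
Checking categories:
  identifier: no
  integer_literal: no
  operator: no
  keyword: YES
  delimiter: no
Category: keyword

keyword


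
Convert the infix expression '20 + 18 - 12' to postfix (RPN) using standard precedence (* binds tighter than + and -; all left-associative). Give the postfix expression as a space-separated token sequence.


Applying the shunting-yard algorithm:
  Operand 20 -> output
  Push '+' onto operator stack -> op-stack: [+]
  Operand 18 -> output
  See '-' (prec 1); top '+' (prec 1) >= it -> pop '+' to output
  Push '-' onto operator stack -> op-stack: [-]
  Operand 12 -> output
  End of input: pop '-' to output
Postfix result: 20 18 + 12 -

20 18 + 12 -


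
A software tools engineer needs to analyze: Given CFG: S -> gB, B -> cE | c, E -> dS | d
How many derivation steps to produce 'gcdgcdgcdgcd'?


Grammar: S -> gB, B -> cE | c, E -> dS | d
Deriving 'gcdgcdgcdgcd':
Step 1: S -> gB => gB
Step 2: B -> cE => gcE
Step 3: E -> dS => gcdS
Step 4: S -> gB => gcdgB
Step 5: B -> cE => gcdgcE
Step 6: E -> dS => gcdgcdS
Step 7: S -> gB => gcdgcdgB
Step 8: B -> cE => gcdgcdgcE
Step 9: E -> dS => gcdgcdgcdS
Step 10: S -> gB => gcdgcdgcdgB
Step 11: B -> cE => gcdgcdgcdgcE
Step 12: E -> d => gcdgcdgcdgcd
Total derivation steps: 12

12


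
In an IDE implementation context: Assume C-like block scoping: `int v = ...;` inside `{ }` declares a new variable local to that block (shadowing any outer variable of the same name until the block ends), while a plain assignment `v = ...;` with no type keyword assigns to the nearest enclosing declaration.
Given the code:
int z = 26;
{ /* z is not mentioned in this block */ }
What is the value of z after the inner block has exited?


Analyzing scoping rules:
Outer scope: declares z = 26
Inner block: z is neither redeclared nor assigned -> unchanged
After the block -> 26
Result: 26

26


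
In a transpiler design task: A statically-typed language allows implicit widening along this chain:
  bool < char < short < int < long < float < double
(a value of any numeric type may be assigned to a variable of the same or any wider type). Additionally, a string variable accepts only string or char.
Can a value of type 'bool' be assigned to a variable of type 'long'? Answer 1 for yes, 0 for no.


Target variable type: long
Source value type: bool
Numeric ranks: bool=0, long=4
Widening allowed iff rank(source) <= rank(target): 0 <= 4? Yes
Result: 1

1


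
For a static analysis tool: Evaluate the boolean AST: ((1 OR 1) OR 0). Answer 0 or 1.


Step 1: Evaluate inner node
  1 OR 1 = 1
Step 2: Evaluate root node
  1 OR 0 = 1

1


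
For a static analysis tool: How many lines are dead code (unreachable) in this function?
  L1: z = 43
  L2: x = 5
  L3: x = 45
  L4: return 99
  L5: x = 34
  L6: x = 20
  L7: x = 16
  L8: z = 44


Analyzing control flow:
  L1: reachable (before return)
  L2: reachable (before return)
  L3: reachable (before return)
  L4: reachable (return statement)
  L5: DEAD (after return at L4)
  L6: DEAD (after return at L4)
  L7: DEAD (after return at L4)
  L8: DEAD (after return at L4)
Return at L4, total lines = 8
Dead lines: L5 through L8
Count: 4

4


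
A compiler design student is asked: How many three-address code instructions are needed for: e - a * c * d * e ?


Expression: e - a * c * d * e
Generating three-address code (respecting * over +/- precedence):
  Instruction 1: t1 = a * c
  Instruction 2: t2 = t1 * d
  Instruction 3: t3 = t2 * e
  Instruction 4: t4 = e - t3
Total instructions: 4

4


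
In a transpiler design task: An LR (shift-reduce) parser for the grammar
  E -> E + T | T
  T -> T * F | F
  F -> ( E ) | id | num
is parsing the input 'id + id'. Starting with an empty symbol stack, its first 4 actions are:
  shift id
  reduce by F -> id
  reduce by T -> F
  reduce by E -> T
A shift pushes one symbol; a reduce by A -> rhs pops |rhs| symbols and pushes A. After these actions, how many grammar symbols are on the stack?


Tracking the symbol stack through each action:
  Action 1: shift 'id' : push -> stack = [id] (size 1)
  Action 2: reduce by F -> id : pop 1, push F -> stack = [F] (size 1)
  Action 3: reduce by T -> F : pop 1, push T -> stack = [T] (size 1)
  Action 4: reduce by E -> T : pop 1, push E -> stack = [E] (size 1)
Final stack size: 1

1


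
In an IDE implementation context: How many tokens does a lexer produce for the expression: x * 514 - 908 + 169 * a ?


Scanning 'x * 514 - 908 + 169 * a'
Token 1: 'x' -> identifier
Token 2: '*' -> operator
Token 3: '514' -> integer_literal
Token 4: '-' -> operator
Token 5: '908' -> integer_literal
Token 6: '+' -> operator
Token 7: '169' -> integer_literal
Token 8: '*' -> operator
Token 9: 'a' -> identifier
Total tokens: 9

9


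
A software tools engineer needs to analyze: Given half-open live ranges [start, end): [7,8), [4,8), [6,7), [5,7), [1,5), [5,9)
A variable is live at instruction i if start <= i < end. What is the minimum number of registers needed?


Live ranges:
  Var0: [7, 8)
  Var1: [4, 8)
  Var2: [6, 7)
  Var3: [5, 7)
  Var4: [1, 5)
  Var5: [5, 9)
Sweep-line events (position, delta, active):
  pos=1 start -> active=1
  pos=4 start -> active=2
  pos=5 end -> active=1
  pos=5 start -> active=2
  pos=5 start -> active=3
  pos=6 start -> active=4
  pos=7 end -> active=3
  pos=7 end -> active=2
  pos=7 start -> active=3
  pos=8 end -> active=2
  pos=8 end -> active=1
  pos=9 end -> active=0
Maximum simultaneous active: 4
Minimum registers needed: 4

4


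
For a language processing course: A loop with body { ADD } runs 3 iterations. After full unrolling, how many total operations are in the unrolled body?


Loop body operations: ADD (1 op per iteration)
Unrolling 3 iterations:
  Iteration 1: ADD (1 ops)
  Iteration 2: ADD (1 ops)
  Iteration 3: ADD (1 ops)
Total: 3 iterations * 1 ops/iter = 3 operations

3


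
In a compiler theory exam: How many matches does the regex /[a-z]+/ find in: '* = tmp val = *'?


Pattern: /[a-z]+/ (identifiers)
Input: '* = tmp val = *'
Scanning for matches:
  Match 1: 'tmp'
  Match 2: 'val'
Total matches: 2

2


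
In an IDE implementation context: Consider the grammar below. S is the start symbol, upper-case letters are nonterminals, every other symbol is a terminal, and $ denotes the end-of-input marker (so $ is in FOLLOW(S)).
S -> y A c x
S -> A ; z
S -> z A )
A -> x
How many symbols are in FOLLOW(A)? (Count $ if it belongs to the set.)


S is the start symbol and does not occur in any rule body, so FOLLOW(S) = {$}.
Examining every occurrence of A in a rule body:
  S -> y A c x : A is followed by terminal 'c' -> add 'c'
  S -> A ; z : A is followed by terminal ';' -> add ';'
  S -> z A ) : A is followed by terminal ')' -> add ')'
  A -> x : A does not occur in the body -> contributes nothing
FOLLOW(A) = {), ;, c}
Count: 3

3


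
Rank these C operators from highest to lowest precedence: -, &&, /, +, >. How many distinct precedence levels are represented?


Looking up precedence for each operator:
  - -> precedence 5
  && -> precedence 2
  / -> precedence 6
  + -> precedence 5
  > -> precedence 4
Sorted highest to lowest: /, -, +, >, &&
Distinct precedence values: [6, 5, 4, 2]
Number of distinct levels: 4

4


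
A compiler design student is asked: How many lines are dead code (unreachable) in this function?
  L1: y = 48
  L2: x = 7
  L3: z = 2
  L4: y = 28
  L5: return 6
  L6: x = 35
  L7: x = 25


Analyzing control flow:
  L1: reachable (before return)
  L2: reachable (before return)
  L3: reachable (before return)
  L4: reachable (before return)
  L5: reachable (return statement)
  L6: DEAD (after return at L5)
  L7: DEAD (after return at L5)
Return at L5, total lines = 7
Dead lines: L6 through L7
Count: 2

2


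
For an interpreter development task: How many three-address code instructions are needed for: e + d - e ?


Expression: e + d - e
Generating three-address code (respecting * over +/- precedence):
  Instruction 1: t1 = e + d
  Instruction 2: t2 = t1 - e
Total instructions: 2

2


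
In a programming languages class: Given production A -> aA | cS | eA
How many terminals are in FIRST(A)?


Production: A -> aA | cS | eA
Examining each alternative for leading terminals:
  A -> aA : first terminal = 'a'
  A -> cS : first terminal = 'c'
  A -> eA : first terminal = 'e'
FIRST(A) = {a, c, e}
Count: 3

3


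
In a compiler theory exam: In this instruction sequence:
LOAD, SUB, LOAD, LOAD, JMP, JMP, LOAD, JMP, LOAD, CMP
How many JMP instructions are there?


Scanning instruction sequence for JMP:
  Position 1: LOAD
  Position 2: SUB
  Position 3: LOAD
  Position 4: LOAD
  Position 5: JMP <- MATCH
  Position 6: JMP <- MATCH
  Position 7: LOAD
  Position 8: JMP <- MATCH
  Position 9: LOAD
  Position 10: CMP
Matches at positions: [5, 6, 8]
Total JMP count: 3

3


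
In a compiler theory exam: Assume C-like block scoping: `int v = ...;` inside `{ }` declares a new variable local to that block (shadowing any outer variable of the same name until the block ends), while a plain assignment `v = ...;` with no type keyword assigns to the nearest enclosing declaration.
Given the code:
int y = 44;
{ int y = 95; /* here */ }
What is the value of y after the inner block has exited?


Analyzing scoping rules:
Outer scope: declares y = 44
Inner block: 'int y = 95;' declares a NEW y that shadows the outer one
When the block exits the inner y goes out of scope; the outer y was never modified -> 44
Result: 44

44


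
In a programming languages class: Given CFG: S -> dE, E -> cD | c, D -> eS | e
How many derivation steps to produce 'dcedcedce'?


Grammar: S -> dE, E -> cD | c, D -> eS | e
Deriving 'dcedcedce':
Step 1: S -> dE => dE
Step 2: E -> cD => dcD
Step 3: D -> eS => dceS
Step 4: S -> dE => dcedE
Step 5: E -> cD => dcedcD
Step 6: D -> eS => dcedceS
Step 7: S -> dE => dcedcedE
Step 8: E -> cD => dcedcedcD
Step 9: D -> e => dcedcedce
Total derivation steps: 9

9


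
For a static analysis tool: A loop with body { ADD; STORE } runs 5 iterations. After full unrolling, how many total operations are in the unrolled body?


Loop body operations: ADD, STORE (2 ops per iteration)
Unrolling 5 iterations:
  Iteration 1: ADD, STORE (2 ops)
  Iteration 2: ADD, STORE (2 ops)
  Iteration 3: ADD, STORE (2 ops)
  Iteration 4: ADD, STORE (2 ops)
  Iteration 5: ADD, STORE (2 ops)
Total: 5 iterations * 2 ops/iter = 10 operations

10


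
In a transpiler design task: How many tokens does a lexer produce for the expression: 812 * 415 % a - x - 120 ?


Scanning '812 * 415 % a - x - 120'
Token 1: '812' -> integer_literal
Token 2: '*' -> operator
Token 3: '415' -> integer_literal
Token 4: '%' -> operator
Token 5: 'a' -> identifier
Token 6: '-' -> operator
Token 7: 'x' -> identifier
Token 8: '-' -> operator
Token 9: '120' -> integer_literal
Total tokens: 9

9


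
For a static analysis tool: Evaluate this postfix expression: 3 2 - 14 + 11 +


Processing tokens left to right:
Push 3, Push 2
Pop 3 and 2, compute 3 - 2 = 1, push 1
Push 14
Pop 1 and 14, compute 1 + 14 = 15, push 15
Push 11
Pop 15 and 11, compute 15 + 11 = 26, push 26
Stack result: 26

26


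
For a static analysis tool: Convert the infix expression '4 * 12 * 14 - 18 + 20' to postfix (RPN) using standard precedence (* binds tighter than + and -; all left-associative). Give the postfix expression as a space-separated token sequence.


Applying the shunting-yard algorithm:
  Operand 4 -> output
  Push '*' onto operator stack -> op-stack: [*]
  Operand 12 -> output
  See '*' (prec 2); top '*' (prec 2) >= it -> pop '*' to output
  Push '*' onto operator stack -> op-stack: [*]
  Operand 14 -> output
  See '-' (prec 1); top '*' (prec 2) >= it -> pop '*' to output
  Push '-' onto operator stack -> op-stack: [-]
  Operand 18 -> output
  See '+' (prec 1); top '-' (prec 1) >= it -> pop '-' to output
  Push '+' onto operator stack -> op-stack: [+]
  Operand 20 -> output
  End of input: pop '+' to output
Postfix result: 4 12 * 14 * 18 - 20 +

4 12 * 14 * 18 - 20 +


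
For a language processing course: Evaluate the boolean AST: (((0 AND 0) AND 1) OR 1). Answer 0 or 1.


Step 1: Evaluate inner node
  0 AND 0 = 0
Step 2: Evaluate next node
  0 AND 1 = 0
Step 3: Evaluate root node
  0 OR 1 = 1

1


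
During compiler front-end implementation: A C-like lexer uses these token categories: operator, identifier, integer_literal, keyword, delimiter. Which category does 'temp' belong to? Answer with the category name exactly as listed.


Token: 'temp'
Checking categories:
  identifier: YES
  integer_literal: no
  operator: no
  keyword: no
  delimiter: no
Category: identifier

identifier


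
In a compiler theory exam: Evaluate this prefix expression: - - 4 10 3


Parsing prefix expression: - - 4 10 3
Step 1: Innermost operation '- 4 10'
  4 - 10 = -6
Step 2: Outer operation '- [-6] 3'
  -6 - 3 = -9

-9


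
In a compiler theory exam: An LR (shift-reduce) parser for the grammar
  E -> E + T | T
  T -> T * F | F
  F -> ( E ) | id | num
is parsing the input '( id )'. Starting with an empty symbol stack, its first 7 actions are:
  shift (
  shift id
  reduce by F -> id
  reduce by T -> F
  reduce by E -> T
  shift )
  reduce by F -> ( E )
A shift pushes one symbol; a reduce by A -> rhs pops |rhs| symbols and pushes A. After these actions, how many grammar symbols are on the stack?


Tracking the symbol stack through each action:
  Action 1: shift '(' : push -> stack = [(] (size 1)
  Action 2: shift 'id' : push -> stack = [(, id] (size 2)
  Action 3: reduce by F -> id : pop 1, push F -> stack = [(, F] (size 2)
  Action 4: reduce by T -> F : pop 1, push T -> stack = [(, T] (size 2)
  Action 5: reduce by E -> T : pop 1, push E -> stack = [(, E] (size 2)
  Action 6: shift ')' : push -> stack = [(, E, )] (size 3)
  Action 7: reduce by F -> ( E ) : pop 3, push F -> stack = [F] (size 1)
Final stack size: 1

1


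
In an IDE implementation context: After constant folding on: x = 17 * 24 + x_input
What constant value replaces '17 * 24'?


Identifying constant sub-expression:
  Original: x = 17 * 24 + x_input
  17 and 24 are both compile-time constants
  Evaluating: 17 * 24 = 408
  After folding: x = 408 + x_input

408


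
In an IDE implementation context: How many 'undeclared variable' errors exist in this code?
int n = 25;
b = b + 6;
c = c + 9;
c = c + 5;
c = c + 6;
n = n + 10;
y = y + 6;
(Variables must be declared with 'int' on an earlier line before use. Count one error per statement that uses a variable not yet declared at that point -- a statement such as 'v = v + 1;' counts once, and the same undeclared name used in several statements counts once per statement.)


Scanning code line by line:
  Line 1: declare 'n' -> declared = ['n']
  Line 2: use 'b' -> ERROR (undeclared)
  Line 3: use 'c' -> ERROR (undeclared)
  Line 4: use 'c' -> ERROR (undeclared)
  Line 5: use 'c' -> ERROR (undeclared)
  Line 6: use 'n' -> OK (declared)
  Line 7: use 'y' -> ERROR (undeclared)
Total undeclared variable errors: 5

5


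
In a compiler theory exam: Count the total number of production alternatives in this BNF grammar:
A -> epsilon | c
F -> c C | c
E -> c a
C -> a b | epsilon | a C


Counting alternatives per rule:
  A: 2 alternative(s)
  F: 2 alternative(s)
  E: 1 alternative(s)
  C: 3 alternative(s)
Sum: 2 + 2 + 1 + 3 = 8

8


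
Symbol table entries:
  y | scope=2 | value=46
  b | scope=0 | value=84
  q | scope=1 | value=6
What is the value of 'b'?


Searching symbol table for 'b':
  y | scope=2 | value=46
  b | scope=0 | value=84 <- MATCH
  q | scope=1 | value=6
Found 'b' at scope 0 with value 84

84


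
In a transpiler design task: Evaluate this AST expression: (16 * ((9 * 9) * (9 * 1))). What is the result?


Expression: (16 * ((9 * 9) * (9 * 1)))
Evaluating step by step:
  9 * 9 = 81
  9 * 1 = 9
  81 * 9 = 729
  16 * 729 = 11664
Result: 11664

11664


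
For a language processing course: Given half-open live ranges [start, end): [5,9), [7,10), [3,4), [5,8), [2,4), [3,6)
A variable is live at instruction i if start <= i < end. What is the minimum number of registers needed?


Live ranges:
  Var0: [5, 9)
  Var1: [7, 10)
  Var2: [3, 4)
  Var3: [5, 8)
  Var4: [2, 4)
  Var5: [3, 6)
Sweep-line events (position, delta, active):
  pos=2 start -> active=1
  pos=3 start -> active=2
  pos=3 start -> active=3
  pos=4 end -> active=2
  pos=4 end -> active=1
  pos=5 start -> active=2
  pos=5 start -> active=3
  pos=6 end -> active=2
  pos=7 start -> active=3
  pos=8 end -> active=2
  pos=9 end -> active=1
  pos=10 end -> active=0
Maximum simultaneous active: 3
Minimum registers needed: 3

3


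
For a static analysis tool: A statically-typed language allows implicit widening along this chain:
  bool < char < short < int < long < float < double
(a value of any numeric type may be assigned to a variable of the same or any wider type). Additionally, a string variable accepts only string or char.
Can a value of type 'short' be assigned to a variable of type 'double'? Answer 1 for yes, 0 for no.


Target variable type: double
Source value type: short
Numeric ranks: short=2, double=6
Widening allowed iff rank(source) <= rank(target): 2 <= 6? Yes
Result: 1

1


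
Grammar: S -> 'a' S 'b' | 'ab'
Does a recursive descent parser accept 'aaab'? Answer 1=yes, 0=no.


Grammar accepts strings of the form a^n b^n (n >= 1)
Word: 'aaab'
Counting: 3 a's and 1 b's
Check: 3 == 1? No
Mismatch: a-count != b-count
Rejected

0


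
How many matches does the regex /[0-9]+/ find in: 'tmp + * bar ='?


Pattern: /[0-9]+/ (int literals)
Input: 'tmp + * bar ='
Scanning for matches:
Total matches: 0

0


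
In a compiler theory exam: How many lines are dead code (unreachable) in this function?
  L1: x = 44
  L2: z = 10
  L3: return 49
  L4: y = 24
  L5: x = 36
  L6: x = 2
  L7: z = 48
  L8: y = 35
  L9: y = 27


Analyzing control flow:
  L1: reachable (before return)
  L2: reachable (before return)
  L3: reachable (return statement)
  L4: DEAD (after return at L3)
  L5: DEAD (after return at L3)
  L6: DEAD (after return at L3)
  L7: DEAD (after return at L3)
  L8: DEAD (after return at L3)
  L9: DEAD (after return at L3)
Return at L3, total lines = 9
Dead lines: L4 through L9
Count: 6

6


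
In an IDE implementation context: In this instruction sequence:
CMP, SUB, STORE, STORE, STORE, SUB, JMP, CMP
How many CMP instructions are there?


Scanning instruction sequence for CMP:
  Position 1: CMP <- MATCH
  Position 2: SUB
  Position 3: STORE
  Position 4: STORE
  Position 5: STORE
  Position 6: SUB
  Position 7: JMP
  Position 8: CMP <- MATCH
Matches at positions: [1, 8]
Total CMP count: 2

2


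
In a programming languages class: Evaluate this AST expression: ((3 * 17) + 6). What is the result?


Expression: ((3 * 17) + 6)
Evaluating step by step:
  3 * 17 = 51
  51 + 6 = 57
Result: 57

57


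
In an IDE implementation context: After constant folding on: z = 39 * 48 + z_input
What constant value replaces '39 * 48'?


Identifying constant sub-expression:
  Original: z = 39 * 48 + z_input
  39 and 48 are both compile-time constants
  Evaluating: 39 * 48 = 1872
  After folding: z = 1872 + z_input

1872


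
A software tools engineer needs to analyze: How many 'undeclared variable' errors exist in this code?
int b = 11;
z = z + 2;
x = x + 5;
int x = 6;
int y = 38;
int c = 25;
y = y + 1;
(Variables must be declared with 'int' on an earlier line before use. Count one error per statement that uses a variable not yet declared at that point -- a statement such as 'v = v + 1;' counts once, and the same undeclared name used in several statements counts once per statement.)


Scanning code line by line:
  Line 1: declare 'b' -> declared = ['b']
  Line 2: use 'z' -> ERROR (undeclared)
  Line 3: use 'x' -> ERROR (undeclared)
  Line 4: declare 'x' -> declared = ['b', 'x']
  Line 5: declare 'y' -> declared = ['b', 'x', 'y']
  Line 6: declare 'c' -> declared = ['b', 'c', 'x', 'y']
  Line 7: use 'y' -> OK (declared)
Total undeclared variable errors: 2

2


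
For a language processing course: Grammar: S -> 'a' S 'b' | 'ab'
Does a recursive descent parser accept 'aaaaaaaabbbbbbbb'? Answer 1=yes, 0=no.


Grammar accepts strings of the form a^n b^n (n >= 1)
Word: 'aaaaaaaabbbbbbbb'
Counting: 8 a's and 8 b's
Check: 8 == 8? Yes
Derivation (S -> aSb applied 7 time(s), then S -> ab): S => aSb => aaSbb => aaaSbbb => aaaaSbbbb => aaaaaSbbbbb => aaaaaaSbbbbbb => aaaaaaaSbbbbbbb => aaaaaaaabbbbbbbb
Accepted

1


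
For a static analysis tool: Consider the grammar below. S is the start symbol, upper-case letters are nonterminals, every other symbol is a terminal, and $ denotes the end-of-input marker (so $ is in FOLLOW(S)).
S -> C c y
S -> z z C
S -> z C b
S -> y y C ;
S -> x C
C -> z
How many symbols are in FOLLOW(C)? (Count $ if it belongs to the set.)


S is the start symbol and does not occur in any rule body, so FOLLOW(S) = {$}.
Examining every occurrence of C in a rule body:
  S -> C c y : C is followed by terminal 'c' -> add 'c'
  S -> z z C : C is at the right end -> add FOLLOW(S) = {$}
  S -> z C b : C is followed by terminal 'b' -> add 'b'
  S -> y y C ; : C is followed by terminal ';' -> add ';'
  S -> x C : C is at the right end -> add FOLLOW(S) = {$} (already in the set)
  C -> z : C does not occur in the body -> contributes nothing
FOLLOW(C) = {;, b, c, $}
Count: 4

4


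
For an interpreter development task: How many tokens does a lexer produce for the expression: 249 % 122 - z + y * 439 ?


Scanning '249 % 122 - z + y * 439'
Token 1: '249' -> integer_literal
Token 2: '%' -> operator
Token 3: '122' -> integer_literal
Token 4: '-' -> operator
Token 5: 'z' -> identifier
Token 6: '+' -> operator
Token 7: 'y' -> identifier
Token 8: '*' -> operator
Token 9: '439' -> integer_literal
Total tokens: 9

9


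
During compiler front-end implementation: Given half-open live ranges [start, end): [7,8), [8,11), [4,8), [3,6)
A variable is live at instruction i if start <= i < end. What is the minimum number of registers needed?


Live ranges:
  Var0: [7, 8)
  Var1: [8, 11)
  Var2: [4, 8)
  Var3: [3, 6)
Sweep-line events (position, delta, active):
  pos=3 start -> active=1
  pos=4 start -> active=2
  pos=6 end -> active=1
  pos=7 start -> active=2
  pos=8 end -> active=1
  pos=8 end -> active=0
  pos=8 start -> active=1
  pos=11 end -> active=0
Maximum simultaneous active: 2
Minimum registers needed: 2

2
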